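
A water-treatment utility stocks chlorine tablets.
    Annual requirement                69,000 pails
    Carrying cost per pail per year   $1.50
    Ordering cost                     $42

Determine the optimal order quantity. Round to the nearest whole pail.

Optimal lot size Q* = (2 × 69,000 × $42 / $1.5)^½ ≈ 1,965.71

1,966 pails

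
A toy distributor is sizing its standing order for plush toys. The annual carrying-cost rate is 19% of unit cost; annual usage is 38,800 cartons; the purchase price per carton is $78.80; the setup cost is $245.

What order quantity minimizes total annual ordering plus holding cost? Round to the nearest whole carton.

H = i·C = 0.19 × $78.8 = $14.9720 per carton-year
Q* = √(2·D·S / H) = √(2·38,800·245 / 14.972) = √1,269,837.0 ≈ 1,126.87

1,127 cartons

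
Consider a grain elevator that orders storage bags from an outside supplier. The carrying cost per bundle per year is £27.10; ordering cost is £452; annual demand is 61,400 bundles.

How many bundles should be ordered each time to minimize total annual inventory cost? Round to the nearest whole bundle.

EOQ = √(2DS/H) = √(2 × 61,400 × 452 / 27.1)
    = √(2,048,177.12) ≈ 1,431.15

1,431 bundles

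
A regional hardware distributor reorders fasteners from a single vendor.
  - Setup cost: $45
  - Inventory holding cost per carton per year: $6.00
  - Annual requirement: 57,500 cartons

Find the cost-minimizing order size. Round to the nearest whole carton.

Q* = √(2·D·S / H) = √(2·57,500·45 / 6) = √862,500.0 ≈ 928.71

929 cartons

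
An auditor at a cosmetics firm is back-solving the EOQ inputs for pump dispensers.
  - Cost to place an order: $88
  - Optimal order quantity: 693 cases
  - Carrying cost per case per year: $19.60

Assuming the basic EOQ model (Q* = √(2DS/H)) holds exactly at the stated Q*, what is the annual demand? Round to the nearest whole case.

53,482 cases per year

EOQ relation: Q² = 2DS/H, so rearrange for the unknown.
D = Q²H / (2S) = 693² × 19.6 / (2 × 88) = 53,482.28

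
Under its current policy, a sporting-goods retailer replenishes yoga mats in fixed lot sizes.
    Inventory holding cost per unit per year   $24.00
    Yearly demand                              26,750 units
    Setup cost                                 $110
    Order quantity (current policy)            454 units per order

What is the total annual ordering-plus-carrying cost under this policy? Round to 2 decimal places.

Annual ordering cost = (D/Q)·S = (26,750/454) × 110 = $6,481.28
Annual holding cost  = (Q/2)·H = (454/2) × 24 = $5,448.00
Total = $6,481.28 + $5,448.00 = $11,929.28

$11,929.28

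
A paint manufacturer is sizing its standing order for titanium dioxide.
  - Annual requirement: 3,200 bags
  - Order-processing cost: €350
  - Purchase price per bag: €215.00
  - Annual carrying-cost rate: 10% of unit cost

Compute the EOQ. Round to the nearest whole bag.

323 bags

Carrying cost H = €215 × 10% = €21.5000/bag/yr
Optimal lot size Q* = (2 × 3,200 × €350 / €21.5)^½ ≈ 322.78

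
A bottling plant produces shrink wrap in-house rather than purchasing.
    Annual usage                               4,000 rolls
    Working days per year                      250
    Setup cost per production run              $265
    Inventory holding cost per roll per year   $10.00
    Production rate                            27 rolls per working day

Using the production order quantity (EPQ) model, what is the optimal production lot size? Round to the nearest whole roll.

721 rolls

d = 4,000/250 = 16.0000 rolls/day;  effective holding cost H(1 − d/p) = 10·(1 − 16.0000/27) = 4.07407
Q* = √(2DS / H_eff) = √(2·4,000·265 / 4.07407) ≈ 721.36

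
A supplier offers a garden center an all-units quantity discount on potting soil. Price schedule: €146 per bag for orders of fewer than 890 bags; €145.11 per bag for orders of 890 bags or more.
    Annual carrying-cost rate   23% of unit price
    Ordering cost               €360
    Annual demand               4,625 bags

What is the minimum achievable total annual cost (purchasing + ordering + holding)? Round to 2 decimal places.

€685,824.56

H₁ = 23%×€146 = €33.5800;  H₂ = 23%×€145.11 = €33.3753
EOQ₁ = √(2×4,625×360/33.5800) = 314.91  (< 890, feasible at tier 1)
EOQ₂ = √(2×4,625×360/33.3753) = 315.87  (< 890 → use Q = 890 at tier-2 price)
TC(tier 1 (EOQ₁), Q≈314.9) = €685,824.56
TC(tier 2, Q≈890.0) = €687,856.55
Minimum at tier 1 (EOQ₁): €685,824.56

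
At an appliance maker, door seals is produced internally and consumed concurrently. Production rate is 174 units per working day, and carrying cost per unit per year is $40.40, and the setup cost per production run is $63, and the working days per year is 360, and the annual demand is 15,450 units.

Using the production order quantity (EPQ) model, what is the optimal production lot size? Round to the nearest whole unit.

d = 15,450/360 = 42.9167 units/day;  effective holding cost H(1 − d/p) = 40.4·(1 − 42.9167/174) = 30.43544
Q* = √(2DS / H_eff) = √(2·15,450·63 / 30.43544) ≈ 252.91

253 units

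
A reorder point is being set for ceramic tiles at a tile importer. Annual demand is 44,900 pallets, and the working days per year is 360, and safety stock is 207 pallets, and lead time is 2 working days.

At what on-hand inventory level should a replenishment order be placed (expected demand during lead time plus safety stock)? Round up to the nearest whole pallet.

457 pallets

Daily demand d = 44,900 / 360 = 124.722 pallets/day
Demand during lead time = 124.722 × 2 = 249.44
Reorder point = 249.44 + 207 = 456.44 → round up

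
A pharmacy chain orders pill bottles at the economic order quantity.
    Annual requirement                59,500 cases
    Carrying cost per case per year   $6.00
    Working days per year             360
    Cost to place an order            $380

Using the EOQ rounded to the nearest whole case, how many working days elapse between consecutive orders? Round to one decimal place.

16.6 days

EOQ = √(2DS/H) = √(2 × 59,500 × 380 / 6)
    = √(7,536,666.67) ≈ 2,745.30 → Q = 2,745 cases
T = Q/D × 360 days = 2,745/59,500 × 360 = 16.608 days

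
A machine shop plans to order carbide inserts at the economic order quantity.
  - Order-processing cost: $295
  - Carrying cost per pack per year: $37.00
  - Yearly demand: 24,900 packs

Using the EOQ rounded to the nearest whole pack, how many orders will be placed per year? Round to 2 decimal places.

39.52 orders per year

2DS/H = 2·24,900·295/37 = 397,054.05
EOQ = √397,054.05 ≈ 630.12 → Q = 630
Orders per year = D/Q = 24,900 / 630 = 39.524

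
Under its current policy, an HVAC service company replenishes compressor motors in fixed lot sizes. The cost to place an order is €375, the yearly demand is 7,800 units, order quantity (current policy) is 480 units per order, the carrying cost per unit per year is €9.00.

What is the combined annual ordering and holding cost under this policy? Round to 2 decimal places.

Annual ordering cost = (D/Q)·S = (7,800/480) × 375 = €6,093.75
Annual holding cost  = (Q/2)·H = (480/2) × 9 = €2,160.00
Total = €6,093.75 + €2,160.00 = €8,253.75

€8,253.75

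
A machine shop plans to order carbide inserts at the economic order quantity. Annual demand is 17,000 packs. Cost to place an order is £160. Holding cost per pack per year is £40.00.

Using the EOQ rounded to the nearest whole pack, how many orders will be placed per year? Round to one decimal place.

Q* = √(2·D·S / H) = √(2·17,000·160 / 40) = √136,000.0 ≈ 368.78 → Q = 369
N = D/Q = 17,000/369 ≈ 46.070 orders/yr

46.1 orders per year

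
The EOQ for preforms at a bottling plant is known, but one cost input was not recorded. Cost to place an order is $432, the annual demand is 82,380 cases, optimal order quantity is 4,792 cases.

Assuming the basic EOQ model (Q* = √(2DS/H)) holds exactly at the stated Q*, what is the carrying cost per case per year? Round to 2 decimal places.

$3.10

From Q* = √(2DS/H) ⇒ Q*² = 2DS/H.
H = 2DS / Q² = 2 × 82,380 × 432 / 4,792² = 3.0996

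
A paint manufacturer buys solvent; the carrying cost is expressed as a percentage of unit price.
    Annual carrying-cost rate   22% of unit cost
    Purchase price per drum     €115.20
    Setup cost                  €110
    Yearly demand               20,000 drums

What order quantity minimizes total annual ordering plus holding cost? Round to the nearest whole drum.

H = i·C = 0.22 × €115.2 = €25.3440 per drum-year
2DS/H = 2·20,000·110/25.344 = 173,611.11
EOQ = √173,611.11 ≈ 416.67

417 drums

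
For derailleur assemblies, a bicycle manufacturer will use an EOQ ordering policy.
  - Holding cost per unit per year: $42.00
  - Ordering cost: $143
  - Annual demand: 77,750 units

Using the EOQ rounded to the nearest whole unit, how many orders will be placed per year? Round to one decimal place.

106.8 orders per year

Optimal lot size Q* = (2 × 77,750 × $143 / $42)^½ ≈ 727.63 → Q = 728
Orders per year = D/Q = 77,750 / 728 = 106.799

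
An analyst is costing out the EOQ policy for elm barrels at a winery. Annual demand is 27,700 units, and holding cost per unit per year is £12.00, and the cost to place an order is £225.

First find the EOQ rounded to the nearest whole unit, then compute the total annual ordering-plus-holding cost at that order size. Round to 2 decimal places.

£12,230.29

2DS/H = 2·27,700·225/12 = 1,038,750.00
EOQ = √1,038,750.00 ≈ 1,019.19 → Q = 1,019 units
Annual ordering cost = (D/Q)·S = (27,700/1,019) × 225 = £6,116.29
Annual holding cost  = (Q/2)·H = (1,019/2) × 12 = £6,114.00
Total = £6,116.29 + £6,114.00 = £12,230.29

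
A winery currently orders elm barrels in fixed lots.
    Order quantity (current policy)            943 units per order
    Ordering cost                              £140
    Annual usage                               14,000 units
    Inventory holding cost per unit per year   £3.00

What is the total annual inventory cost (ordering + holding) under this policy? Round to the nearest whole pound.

Annual ordering cost = (D/Q)·S = (14,000/943) × 140 = £2,078.47
Annual holding cost  = (Q/2)·H = (943/2) × 3 = £1,414.50
Total = £2,078.47 + £1,414.50 = £3,492.97

£3,493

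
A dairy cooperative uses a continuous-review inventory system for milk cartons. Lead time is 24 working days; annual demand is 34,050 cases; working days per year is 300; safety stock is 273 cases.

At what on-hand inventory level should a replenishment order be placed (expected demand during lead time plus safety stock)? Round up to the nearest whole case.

2,997 cases

Daily demand d = 34,050 / 300 = 113.500 cases/day
Demand during lead time = 113.500 × 24 = 2,724.00
Reorder point = 2,724.00 + 273 = 2,997.00 → round up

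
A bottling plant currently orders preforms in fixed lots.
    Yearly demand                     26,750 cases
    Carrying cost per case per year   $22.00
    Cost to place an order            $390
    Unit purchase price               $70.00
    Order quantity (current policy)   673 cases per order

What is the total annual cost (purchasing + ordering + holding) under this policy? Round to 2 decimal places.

$1,895,404.49

Ordering: D/Q × S = 26,750/673 × $390 = $15,501.49
Holding:  Q/2 × H = 673/2 × $22 = $7,403.00
Purchase cost = D·C = 26,750 × 70 = $1,872,500.00
Total = $15,501.49 + $7,403.00 + $1,872,500.00 = $1,895,404.49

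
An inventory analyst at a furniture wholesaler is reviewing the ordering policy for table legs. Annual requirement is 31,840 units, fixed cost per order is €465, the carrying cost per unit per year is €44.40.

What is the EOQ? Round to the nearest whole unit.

817 units

Optimal lot size Q* = (2 × 31,840 × €465 / €44.4)^½ ≈ 816.65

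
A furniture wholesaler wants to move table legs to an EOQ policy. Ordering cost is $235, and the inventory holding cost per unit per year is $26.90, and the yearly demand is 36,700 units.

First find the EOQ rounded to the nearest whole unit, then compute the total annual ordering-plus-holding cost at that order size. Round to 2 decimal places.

Optimal lot size Q* = (2 × 36,700 × $235 / $26.9)^½ ≈ 800.77 → Q = 801 units
Orders/yr = 36,700/801 = 45.818; ordering cost = 45.818 × $235 = $10,767.17
Average inventory = 801/2 = 400.5; holding cost = 400.5 × $26.9 = $10,773.45
Total = $10,767.17 + $10,773.45 = $21,540.62

$21,540.62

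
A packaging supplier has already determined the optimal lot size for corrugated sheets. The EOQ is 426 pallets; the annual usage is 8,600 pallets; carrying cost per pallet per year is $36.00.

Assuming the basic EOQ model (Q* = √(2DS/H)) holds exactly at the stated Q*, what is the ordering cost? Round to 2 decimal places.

EOQ relation: Q² = 2DS/H, so rearrange for the unknown.
S = Q²H / (2D) = 426² × 36 / (2 × 8,600) = 379.8335

$379.83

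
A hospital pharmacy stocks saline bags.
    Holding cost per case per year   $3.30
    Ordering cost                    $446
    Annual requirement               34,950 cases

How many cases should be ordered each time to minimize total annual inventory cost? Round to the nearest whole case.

Q* = √(2·D·S / H) = √(2·34,950·446 / 3.3) = √9,447,090.9 ≈ 3,073.61

3,074 cases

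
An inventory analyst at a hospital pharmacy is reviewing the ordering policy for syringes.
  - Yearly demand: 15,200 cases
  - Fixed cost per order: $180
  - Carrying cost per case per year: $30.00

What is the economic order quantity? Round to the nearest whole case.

Q* = √(2·D·S / H) = √(2·15,200·180 / 30) = √182,400.0 ≈ 427.08

427 cases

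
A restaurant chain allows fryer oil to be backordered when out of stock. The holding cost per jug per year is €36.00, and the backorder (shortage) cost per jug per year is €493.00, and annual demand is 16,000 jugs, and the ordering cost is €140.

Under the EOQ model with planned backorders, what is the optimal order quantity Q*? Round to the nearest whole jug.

Basic EOQ = √(2·16,000·140/36) = 352.767
Backorder adjustment √((H+b)/b) = √((36+493)/493) = 1.0359
Q* = 352.767 × 1.0359 ≈ 365.42

365 jugs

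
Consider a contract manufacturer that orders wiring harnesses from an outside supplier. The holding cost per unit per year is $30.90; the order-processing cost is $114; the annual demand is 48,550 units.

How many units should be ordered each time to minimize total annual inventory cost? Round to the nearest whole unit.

599 units

EOQ = √(2DS/H) = √(2 × 48,550 × 114 / 30.9)
    = √(358,233.01) ≈ 598.53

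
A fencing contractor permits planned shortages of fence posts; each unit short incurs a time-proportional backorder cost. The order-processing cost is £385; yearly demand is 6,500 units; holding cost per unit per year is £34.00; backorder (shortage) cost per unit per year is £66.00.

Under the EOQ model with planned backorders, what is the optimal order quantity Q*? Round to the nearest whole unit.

Q* = √(2DS/H) · √((H + b)/b)
   = √(2 × 6,500 × 385 / 34) · √((34 + 66) / 66)
   = 383.674 × 1.2309 ≈ 472.27

472 units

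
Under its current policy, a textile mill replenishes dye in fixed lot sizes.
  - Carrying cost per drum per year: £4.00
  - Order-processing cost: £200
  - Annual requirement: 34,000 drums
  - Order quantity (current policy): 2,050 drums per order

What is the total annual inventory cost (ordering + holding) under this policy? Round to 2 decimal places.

Ordering: D/Q × S = 34,000/2,050 × £200 = £3,317.07
Holding:  Q/2 × H = 2,050/2 × £4 = £4,100.00
Total = £3,317.07 + £4,100.00 = £7,417.07

£7,417.07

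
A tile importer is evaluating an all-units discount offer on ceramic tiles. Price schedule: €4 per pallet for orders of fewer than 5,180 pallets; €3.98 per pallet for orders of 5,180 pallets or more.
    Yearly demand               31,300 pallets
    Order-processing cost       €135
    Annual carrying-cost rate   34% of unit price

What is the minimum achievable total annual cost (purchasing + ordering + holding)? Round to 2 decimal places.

H₁ = 34%×€4 = €1.3600;  H₂ = 34%×€3.98 = €1.3532
EOQ₁ = √(2×31,300×135/1.3600) = 2,492.78  (< 5,180, feasible at tier 1)
EOQ₂ = √(2×31,300×135/1.3532) = 2,499.04  (< 5,180 → use Q = 5,180 at tier-2 price)
TC(tier 1 (EOQ₁), Q≈2,492.8) = €128,590.19
TC(tier 2, Q≈5,180.0) = €128,894.52
Minimum at tier 1 (EOQ₁): €128,590.19

€128,590.19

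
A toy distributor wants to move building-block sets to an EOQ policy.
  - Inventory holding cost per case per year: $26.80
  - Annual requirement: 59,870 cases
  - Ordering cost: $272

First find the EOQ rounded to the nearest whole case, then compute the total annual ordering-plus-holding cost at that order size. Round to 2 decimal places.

Q* = √(2·D·S / H) = √(2·59,870·272 / 26.8) = √1,215,271.6 ≈ 1,102.39 → Q = 1,102 cases
Orders/yr = 59,870/1,102 = 54.328; ordering cost = 54.328 × $272 = $14,777.35
Average inventory = 1,102/2 = 551; holding cost = 551 × $26.8 = $14,766.80
Total = $14,777.35 + $14,766.80 = $29,544.15

$29,544.15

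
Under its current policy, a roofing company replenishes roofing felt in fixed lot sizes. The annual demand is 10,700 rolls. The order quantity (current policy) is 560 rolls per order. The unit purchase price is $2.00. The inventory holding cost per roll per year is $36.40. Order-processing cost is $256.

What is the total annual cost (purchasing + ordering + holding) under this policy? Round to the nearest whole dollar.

Ordering: D/Q × S = 10,700/560 × $256 = $4,891.43
Holding:  Q/2 × H = 560/2 × $36.4 = $10,192.00
Purchase cost = D·C = 10,700 × 2 = $21,400.00
Total = $4,891.43 + $10,192.00 + $21,400.00 = $36,483.43

$36,483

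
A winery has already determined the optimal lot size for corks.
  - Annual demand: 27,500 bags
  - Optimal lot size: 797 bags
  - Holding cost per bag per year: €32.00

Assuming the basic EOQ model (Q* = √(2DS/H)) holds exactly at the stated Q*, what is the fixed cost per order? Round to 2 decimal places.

Since Q* = (2DS/H)^½, squaring gives Q*²·H = 2DS.
S = Q²H / (2D) = 797² × 32 / (2 × 27,500) = 369.5761

€369.58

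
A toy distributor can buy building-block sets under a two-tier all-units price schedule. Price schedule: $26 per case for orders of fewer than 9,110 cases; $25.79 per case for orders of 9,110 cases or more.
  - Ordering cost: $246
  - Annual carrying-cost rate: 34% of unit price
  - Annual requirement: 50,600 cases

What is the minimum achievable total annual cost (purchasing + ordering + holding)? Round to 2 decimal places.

H₁ = 34%×$26 = $8.8400;  H₂ = 34%×$25.79 = $8.7686
EOQ₁ = √(2×50,600×246/8.8400) = 1,678.15  (< 9,110, feasible at tier 1)
EOQ₂ = √(2×50,600×246/8.7686) = 1,684.97  (< 9,110 → use Q = 9,110 at tier-2 price)
TC(tier 1 (EOQ₁), Q≈1,678.2) = $1,330,434.88
TC(tier 2, Q≈9,110.0) = $1,346,281.34
Minimum at tier 1 (EOQ₁): $1,330,434.88

$1,330,434.88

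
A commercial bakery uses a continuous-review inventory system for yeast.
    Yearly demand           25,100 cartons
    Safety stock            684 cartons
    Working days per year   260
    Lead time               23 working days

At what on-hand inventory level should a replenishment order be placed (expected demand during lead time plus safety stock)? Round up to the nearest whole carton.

2,905 cartons

Daily demand d = 25,100 / 260 = 96.538 cartons/day
Demand during lead time = 96.538 × 23 = 2,220.38
Reorder point = 2,220.38 + 684 = 2,904.38 → round up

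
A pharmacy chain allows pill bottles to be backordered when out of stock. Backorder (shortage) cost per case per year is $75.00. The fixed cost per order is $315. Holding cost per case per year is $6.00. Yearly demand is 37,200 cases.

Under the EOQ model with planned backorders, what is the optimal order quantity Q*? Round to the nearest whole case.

2,054 cases

Q* = √(2DS/H) · √((H + b)/b)
   = √(2 × 37,200 × 315 / 6) · √((6 + 75) / 75)
   = 1,976.360 × 1.0392 ≈ 2,053.89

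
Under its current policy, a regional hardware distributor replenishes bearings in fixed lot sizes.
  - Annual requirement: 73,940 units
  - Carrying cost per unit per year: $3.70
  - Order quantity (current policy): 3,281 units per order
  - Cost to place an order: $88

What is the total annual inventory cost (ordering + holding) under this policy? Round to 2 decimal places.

Orders/yr = 73,940/3,281 = 22.536; ordering cost = 22.536 × $88 = $1,983.15
Average inventory = 3,281/2 = 1640.5; holding cost = 1640.5 × $3.7 = $6,069.85
Total = $1,983.15 + $6,069.85 = $8,053.00

$8,053.00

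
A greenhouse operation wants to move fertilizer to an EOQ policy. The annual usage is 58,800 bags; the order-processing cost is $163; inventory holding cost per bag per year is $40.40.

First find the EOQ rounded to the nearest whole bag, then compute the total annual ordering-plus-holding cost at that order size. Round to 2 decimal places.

EOQ = √(2DS/H) = √(2 × 58,800 × 163 / 40.4)
    = √(474,475.25) ≈ 688.82 → Q = 689 bags
Ordering: D/Q × S = 58,800/689 × $163 = $13,910.60
Holding:  Q/2 × H = 689/2 × $40.4 = $13,917.80
Total = $13,910.60 + $13,917.80 = $27,828.40

$27,828.40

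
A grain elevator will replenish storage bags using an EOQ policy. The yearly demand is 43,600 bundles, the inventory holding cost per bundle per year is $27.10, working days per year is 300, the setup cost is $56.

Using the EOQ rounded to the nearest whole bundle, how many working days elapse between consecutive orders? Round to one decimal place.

Q* = √(2·D·S / H) = √(2·43,600·56 / 27.1) = √180,191.9 ≈ 424.49 → Q = 424 bundles
Cycle time = (working days × Q)/D = (300 × 424) / 43,600 = 2.917 days

2.9 days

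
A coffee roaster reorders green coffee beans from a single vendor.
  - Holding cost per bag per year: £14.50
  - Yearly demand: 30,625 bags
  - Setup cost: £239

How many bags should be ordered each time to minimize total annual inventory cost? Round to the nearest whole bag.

Optimal lot size Q* = (2 × 30,625 × £239 / £14.5)^½ ≈ 1,004.77

1,005 bags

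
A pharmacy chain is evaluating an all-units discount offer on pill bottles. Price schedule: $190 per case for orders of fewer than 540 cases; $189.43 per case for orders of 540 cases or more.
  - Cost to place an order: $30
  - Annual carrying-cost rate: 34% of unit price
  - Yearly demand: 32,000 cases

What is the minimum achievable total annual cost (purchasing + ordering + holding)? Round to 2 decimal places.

$6,080,927.45

H₁ = 34%×$190 = $64.6000;  H₂ = 34%×$189.43 = $64.4062
EOQ₁ = √(2×32,000×30/64.6000) = 172.40  (< 540, feasible at tier 1)
EOQ₂ = √(2×32,000×30/64.4062) = 172.66  (< 540 → use Q = 540 at tier-2 price)
TC(tier 1 (EOQ₁), Q≈172.4) = $6,091,136.97
TC(tier 2, Q≈540.0) = $6,080,927.45
Minimum at tier 2: $6,080,927.45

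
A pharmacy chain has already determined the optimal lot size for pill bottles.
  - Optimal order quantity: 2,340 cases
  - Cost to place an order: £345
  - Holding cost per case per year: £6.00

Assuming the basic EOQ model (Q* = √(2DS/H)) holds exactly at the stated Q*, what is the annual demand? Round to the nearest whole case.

EOQ relation: Q² = 2DS/H, so rearrange for the unknown.
D = Q²H / (2S) = 2,340² × 6 / (2 × 345) = 47,613.91

47,614 cases per year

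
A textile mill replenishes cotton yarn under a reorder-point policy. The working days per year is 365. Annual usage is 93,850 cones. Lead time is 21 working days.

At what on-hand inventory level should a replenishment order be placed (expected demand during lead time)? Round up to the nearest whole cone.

Daily demand d = 93,850 / 365 = 257.123 cones/day
Demand during lead time = 257.123 × 21 = 5,399.59
Reorder point = 5,399.59 → round up

5,400 cones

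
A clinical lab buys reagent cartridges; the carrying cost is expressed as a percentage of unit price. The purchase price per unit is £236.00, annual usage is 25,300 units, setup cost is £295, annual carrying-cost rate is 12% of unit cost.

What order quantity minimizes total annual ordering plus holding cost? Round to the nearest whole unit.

H = i·C = 0.12 × £236 = £28.3200 per unit-year
EOQ = √(2DS/H) = √(2 × 25,300 × 295 / 28.32)
    = √(527,083.33) ≈ 726.01

726 units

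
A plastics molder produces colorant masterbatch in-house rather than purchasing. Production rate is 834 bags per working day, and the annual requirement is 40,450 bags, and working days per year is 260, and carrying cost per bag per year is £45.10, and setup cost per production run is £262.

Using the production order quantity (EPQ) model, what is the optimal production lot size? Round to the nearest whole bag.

760 bags

d = 40,450/260 = 155.5769 bags/day;  effective holding cost H(1 − d/p) = 45.1·(1 − 155.5769/834) = 36.68691
Q* = √(2DS / H_eff) = √(2·40,450·262 / 36.68691) ≈ 760.10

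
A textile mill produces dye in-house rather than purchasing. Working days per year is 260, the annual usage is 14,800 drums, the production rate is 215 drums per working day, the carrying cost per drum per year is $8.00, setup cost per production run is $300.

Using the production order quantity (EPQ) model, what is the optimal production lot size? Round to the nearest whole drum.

1,229 drums

Daily demand d = 14,800/260 = 56.923; p = 215; 1 − d/p = 0.73524
EPQ = √(2DS / (H(1 − d/p)))
    = √(2 × 14,800 × 300 / (8 × 0.73524)) ≈ 1,228.70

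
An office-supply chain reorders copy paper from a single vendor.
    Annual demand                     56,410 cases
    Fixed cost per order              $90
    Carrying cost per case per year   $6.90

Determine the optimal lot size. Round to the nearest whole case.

Q* = √(2·D·S / H) = √(2·56,410·90 / 6.9) = √1,471,565.2 ≈ 1,213.08

1,213 cases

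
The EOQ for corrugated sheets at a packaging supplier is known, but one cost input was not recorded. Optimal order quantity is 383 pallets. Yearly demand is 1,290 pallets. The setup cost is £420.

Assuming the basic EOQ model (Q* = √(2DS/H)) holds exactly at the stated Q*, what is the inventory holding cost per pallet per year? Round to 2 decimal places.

£7.39

EOQ relation: Q² = 2DS/H, so rearrange for the unknown.
H = 2DS / Q² = 2 × 1,290 × 420 / 383² = 7.3871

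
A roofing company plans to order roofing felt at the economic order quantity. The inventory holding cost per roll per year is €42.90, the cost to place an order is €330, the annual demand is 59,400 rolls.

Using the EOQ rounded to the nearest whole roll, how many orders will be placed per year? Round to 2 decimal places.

Optimal lot size Q* = (2 × 59,400 × €330 / €42.9)^½ ≈ 955.95 → Q = 956
N = D/Q = 59,400/956 ≈ 62.134 orders/yr

62.13 orders per year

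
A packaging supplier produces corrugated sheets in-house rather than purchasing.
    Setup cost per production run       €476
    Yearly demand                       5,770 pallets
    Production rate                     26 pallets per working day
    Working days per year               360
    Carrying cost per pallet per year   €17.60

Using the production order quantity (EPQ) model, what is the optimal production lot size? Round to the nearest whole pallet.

902 pallets

d = 5,770/360 = 16.0278 pallets/day;  effective holding cost H(1 − d/p) = 17.6·(1 − 16.0278/26) = 6.75043
Q* = √(2DS / H_eff) = √(2·5,770·476 / 6.75043) ≈ 902.07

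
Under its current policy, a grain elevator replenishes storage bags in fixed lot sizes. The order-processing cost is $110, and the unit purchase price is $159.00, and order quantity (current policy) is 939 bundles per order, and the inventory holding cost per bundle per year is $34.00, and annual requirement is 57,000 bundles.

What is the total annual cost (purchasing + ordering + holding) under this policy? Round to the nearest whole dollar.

Orders/yr = 57,000/939 = 60.703; ordering cost = 60.703 × $110 = $6,677.32
Average inventory = 939/2 = 469.5; holding cost = 469.5 × $34 = $15,963.00
Purchase cost = D·C = 57,000 × 159 = $9,063,000.00
Total = $6,677.32 + $15,963.00 + $9,063,000.00 = $9,085,640.32

$9,085,640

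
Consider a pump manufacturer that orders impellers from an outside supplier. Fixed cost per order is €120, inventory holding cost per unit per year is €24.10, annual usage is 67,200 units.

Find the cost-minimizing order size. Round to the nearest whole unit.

818 units

2DS/H = 2·67,200·120/24.1 = 669,211.62
EOQ = √669,211.62 ≈ 818.05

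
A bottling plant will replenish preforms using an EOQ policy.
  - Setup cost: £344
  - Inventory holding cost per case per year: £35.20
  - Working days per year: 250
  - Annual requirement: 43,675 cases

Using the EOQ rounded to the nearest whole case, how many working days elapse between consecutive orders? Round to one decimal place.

EOQ = √(2DS/H) = √(2 × 43,675 × 344 / 35.2)
    = √(853,647.73) ≈ 923.93 → Q = 924 cases
T = Q/D × 250 days = 924/43,675 × 250 = 5.289 days

5.3 days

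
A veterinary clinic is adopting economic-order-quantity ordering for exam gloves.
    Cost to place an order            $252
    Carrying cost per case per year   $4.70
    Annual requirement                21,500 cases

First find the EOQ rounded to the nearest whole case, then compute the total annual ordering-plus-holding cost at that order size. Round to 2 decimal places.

$7,136.47

EOQ = √(2DS/H) = √(2 × 21,500 × 252 / 4.7)
    = √(2,305,531.91) ≈ 1,518.40 → Q = 1,518 cases
Ordering: D/Q × S = 21,500/1,518 × $252 = $3,569.17
Holding:  Q/2 × H = 1,518/2 × $4.7 = $3,567.30
Total = $3,569.17 + $3,567.30 = $7,136.47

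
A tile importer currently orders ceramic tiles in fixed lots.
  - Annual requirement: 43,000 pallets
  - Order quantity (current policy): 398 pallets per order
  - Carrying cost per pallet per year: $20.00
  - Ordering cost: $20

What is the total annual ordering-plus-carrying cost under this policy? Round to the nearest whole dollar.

Ordering: D/Q × S = 43,000/398 × $20 = $2,160.80
Holding:  Q/2 × H = 398/2 × $20 = $3,980.00
Total = $2,160.80 + $3,980.00 = $6,140.80

$6,141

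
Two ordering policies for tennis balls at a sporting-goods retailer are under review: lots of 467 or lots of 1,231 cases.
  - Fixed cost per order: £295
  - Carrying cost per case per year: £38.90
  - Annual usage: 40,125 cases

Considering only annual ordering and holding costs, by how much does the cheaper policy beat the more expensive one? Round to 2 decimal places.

£871.17

Annual cost at Q: ordering D·S/Q plus holding Q·H/2.
TC(467) = (40,125/467)×295 + (467/2)×38.9 = £34,429.78
TC(1,231) = (40,125/1,231)×295 + (1,231/2)×38.9 = £33,558.61
Lots of 1,231 are cheaper by £871.17.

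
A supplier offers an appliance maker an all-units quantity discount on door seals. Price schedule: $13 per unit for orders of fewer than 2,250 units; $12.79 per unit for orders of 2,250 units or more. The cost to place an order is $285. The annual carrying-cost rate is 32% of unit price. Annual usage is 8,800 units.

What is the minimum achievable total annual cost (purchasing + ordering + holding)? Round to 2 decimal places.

$118,271.07

H₁ = 32%×$13 = $4.1600;  H₂ = 32%×$12.79 = $4.0928
EOQ₁ = √(2×8,800×285/4.1600) = 1,098.08  (< 2,250, feasible at tier 1)
EOQ₂ = √(2×8,800×285/4.0928) = 1,107.05  (< 2,250 → use Q = 2,250 at tier-2 price)
TC(tier 1 (EOQ₁), Q≈1,098.1) = $118,967.99
TC(tier 2, Q≈2,250.0) = $118,271.07
Minimum at tier 2: $118,271.07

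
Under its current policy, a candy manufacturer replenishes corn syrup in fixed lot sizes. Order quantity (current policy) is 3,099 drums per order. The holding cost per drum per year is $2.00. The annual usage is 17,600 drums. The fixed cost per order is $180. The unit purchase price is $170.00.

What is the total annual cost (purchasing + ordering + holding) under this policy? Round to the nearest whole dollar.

Ordering: D/Q × S = 17,600/3,099 × $180 = $1,022.27
Holding:  Q/2 × H = 3,099/2 × $2 = $3,099.00
Purchase cost = D·C = 17,600 × 170 = $2,992,000.00
Total = $1,022.27 + $3,099.00 + $2,992,000.00 = $2,996,121.27

$2,996,121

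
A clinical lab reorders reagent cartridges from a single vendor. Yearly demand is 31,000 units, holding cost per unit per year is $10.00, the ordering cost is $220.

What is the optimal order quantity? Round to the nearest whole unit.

Optimal lot size Q* = (2 × 31,000 × $220 / $10)^½ ≈ 1,167.90

1,168 units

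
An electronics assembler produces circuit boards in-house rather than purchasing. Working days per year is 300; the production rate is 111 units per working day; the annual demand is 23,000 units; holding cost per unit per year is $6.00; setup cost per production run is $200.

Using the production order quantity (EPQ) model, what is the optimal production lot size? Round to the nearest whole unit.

Daily demand d = 23,000/300 = 76.667; p = 111; 1 − d/p = 0.30931
EPQ = √(2DS / (H(1 − d/p)))
    = √(2 × 23,000 × 200 / (6 × 0.30931)) ≈ 2,226.50

2,226 units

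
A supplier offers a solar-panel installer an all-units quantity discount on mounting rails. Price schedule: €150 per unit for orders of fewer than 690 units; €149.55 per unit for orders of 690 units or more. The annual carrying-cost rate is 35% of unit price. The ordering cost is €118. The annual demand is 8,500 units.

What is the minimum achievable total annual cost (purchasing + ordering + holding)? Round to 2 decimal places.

€1,285,262.31

H₁ = 35%×€150 = €52.5000;  H₂ = 35%×€149.55 = €52.3425
EOQ₁ = √(2×8,500×118/52.5000) = 195.47  (< 690, feasible at tier 1)
EOQ₂ = √(2×8,500×118/52.3425) = 195.77  (< 690 → use Q = 690 at tier-2 price)
TC(tier 1 (EOQ₁), Q≈195.5) = €1,285,262.31
TC(tier 2, Q≈690.0) = €1,290,686.79
Minimum at tier 1 (EOQ₁): €1,285,262.31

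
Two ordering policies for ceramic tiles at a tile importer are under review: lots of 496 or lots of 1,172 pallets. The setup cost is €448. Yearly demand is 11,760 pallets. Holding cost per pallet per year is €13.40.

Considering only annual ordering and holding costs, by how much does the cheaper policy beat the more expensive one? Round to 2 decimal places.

€1,597.45

For each Q, cost = (D/Q)·S + (Q/2)·H.
TC(496) = (11,760/496)×448 + (496/2)×13.4 = €13,945.14
TC(1,172) = (11,760/1,172)×448 + (1,172/2)×13.4 = €12,347.69
Lots of 1,172 are cheaper by €1,597.45.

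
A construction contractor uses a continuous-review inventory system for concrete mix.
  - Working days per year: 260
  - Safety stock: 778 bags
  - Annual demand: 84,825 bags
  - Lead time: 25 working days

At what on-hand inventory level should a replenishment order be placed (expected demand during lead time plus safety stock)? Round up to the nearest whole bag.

8,935 bags

Daily demand d = 84,825 / 260 = 326.250 bags/day
Demand during lead time = 326.250 × 25 = 8,156.25
Reorder point = 8,156.25 + 778 = 8,934.25 → round up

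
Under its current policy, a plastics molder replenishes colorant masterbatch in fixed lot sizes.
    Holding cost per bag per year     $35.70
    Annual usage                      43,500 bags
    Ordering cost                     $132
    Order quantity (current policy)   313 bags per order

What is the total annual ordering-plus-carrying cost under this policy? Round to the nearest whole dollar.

$23,932

Orders/yr = 43,500/313 = 138.978; ordering cost = 138.978 × $132 = $18,345.05
Average inventory = 313/2 = 156.5; holding cost = 156.5 × $35.7 = $5,587.05
Total = $18,345.05 + $5,587.05 = $23,932.10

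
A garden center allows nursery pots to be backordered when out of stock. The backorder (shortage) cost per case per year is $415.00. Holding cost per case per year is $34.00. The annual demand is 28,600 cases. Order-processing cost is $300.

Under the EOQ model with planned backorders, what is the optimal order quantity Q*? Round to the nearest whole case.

Q* = √(2DS/H) · √((H + b)/b)
   = √(2 × 28,600 × 300 / 34) · √((34 + 415) / 415)
   = 710.427 × 1.0402 ≈ 738.96

739 cases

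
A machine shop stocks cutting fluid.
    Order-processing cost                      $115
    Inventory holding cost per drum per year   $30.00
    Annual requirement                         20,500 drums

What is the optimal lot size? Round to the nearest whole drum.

EOQ = √(2DS/H) = √(2 × 20,500 × 115 / 30)
    = √(157,166.67) ≈ 396.44

396 drums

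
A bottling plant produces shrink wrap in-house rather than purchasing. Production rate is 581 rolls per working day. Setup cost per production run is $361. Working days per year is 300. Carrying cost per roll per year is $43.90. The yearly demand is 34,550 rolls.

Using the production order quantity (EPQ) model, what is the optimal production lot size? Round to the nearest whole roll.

d = 34,550/300 = 115.1667 rolls/day;  effective holding cost H(1 − d/p) = 43.9·(1 − 115.1667/581) = 35.19808
Q* = √(2DS / H_eff) = √(2·34,550·361 / 35.19808) ≈ 841.85

842 rolls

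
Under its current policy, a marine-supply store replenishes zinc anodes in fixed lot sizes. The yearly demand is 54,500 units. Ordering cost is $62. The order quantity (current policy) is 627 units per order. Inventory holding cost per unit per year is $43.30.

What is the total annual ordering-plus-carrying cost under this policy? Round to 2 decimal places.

$18,963.70

Orders/yr = 54,500/627 = 86.922; ordering cost = 86.922 × $62 = $5,389.15
Average inventory = 627/2 = 313.5; holding cost = 313.5 × $43.3 = $13,574.55
Total = $5,389.15 + $13,574.55 = $18,963.70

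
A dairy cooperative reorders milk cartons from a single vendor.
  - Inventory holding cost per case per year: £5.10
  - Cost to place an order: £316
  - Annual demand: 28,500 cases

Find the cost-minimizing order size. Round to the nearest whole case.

1,879 cases

Q* = √(2·D·S / H) = √(2·28,500·316 / 5.1) = √3,531,764.7 ≈ 1,879.30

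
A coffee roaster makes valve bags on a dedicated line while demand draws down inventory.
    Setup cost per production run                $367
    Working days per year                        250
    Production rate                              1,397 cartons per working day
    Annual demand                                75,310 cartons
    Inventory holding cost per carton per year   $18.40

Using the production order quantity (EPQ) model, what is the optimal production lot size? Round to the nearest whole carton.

1,957 cartons

d = 75,310/250 = 301.2400 cartons/day;  effective holding cost H(1 − d/p) = 18.4·(1 − 301.2400/1397) = 14.43234
Q* = √(2DS / H_eff) = √(2·75,310·367 / 14.43234) ≈ 1,957.07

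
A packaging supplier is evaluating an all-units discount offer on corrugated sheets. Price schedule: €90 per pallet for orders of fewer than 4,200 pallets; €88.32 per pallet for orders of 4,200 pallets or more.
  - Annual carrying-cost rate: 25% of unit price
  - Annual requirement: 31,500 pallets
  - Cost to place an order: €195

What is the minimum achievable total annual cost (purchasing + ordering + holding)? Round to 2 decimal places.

H₁ = 25%×€90 = €22.5000;  H₂ = 25%×€88.32 = €22.0800
EOQ₁ = √(2×31,500×195/22.5000) = 738.92  (< 4,200, feasible at tier 1)
EOQ₂ = √(2×31,500×195/22.0800) = 745.91  (< 4,200 → use Q = 4,200 at tier-2 price)
TC(tier 1 (EOQ₁), Q≈738.9) = €2,851,625.66
TC(tier 2, Q≈4,200.0) = €2,829,910.50
Minimum at tier 2: €2,829,910.50

€2,829,910.50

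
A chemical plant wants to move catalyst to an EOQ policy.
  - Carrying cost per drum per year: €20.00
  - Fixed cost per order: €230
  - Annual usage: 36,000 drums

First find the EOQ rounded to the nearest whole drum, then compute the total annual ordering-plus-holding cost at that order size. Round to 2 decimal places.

EOQ = √(2DS/H) = √(2 × 36,000 × 230 / 20)
    = √(828,000.00) ≈ 909.95 → Q = 910 drums
Ordering: D/Q × S = 36,000/910 × €230 = €9,098.90
Holding:  Q/2 × H = 910/2 × €20 = €9,100.00
Total = €9,098.90 + €9,100.00 = €18,198.90

€18,198.90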